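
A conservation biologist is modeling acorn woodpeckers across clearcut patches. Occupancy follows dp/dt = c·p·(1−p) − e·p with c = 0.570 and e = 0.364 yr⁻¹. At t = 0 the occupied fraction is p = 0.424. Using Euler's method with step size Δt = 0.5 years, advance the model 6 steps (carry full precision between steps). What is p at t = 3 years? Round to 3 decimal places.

0.391

Update rule: p ← p + [c·p·(1−p) − e·p]·Δt with Δt = 0.5.
step 1: Δp = -0.00756, p = 0.41644
step 2: Δp = -0.00653, p = 0.40990
step 3: Δp = -0.00567, p = 0.40424
step 4: Δp = -0.00493, p = 0.39930
step 5: Δp = -0.00431, p = 0.39499
step 6: Δp = -0.00378, p = 0.39121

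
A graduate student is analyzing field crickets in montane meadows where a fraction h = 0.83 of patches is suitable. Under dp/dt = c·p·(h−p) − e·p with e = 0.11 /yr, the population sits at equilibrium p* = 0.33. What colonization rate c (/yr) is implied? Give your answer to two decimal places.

At equilibrium c(h−p*) = e, so c = e/(h−p*).
c = 0.11/(0.83 − 0.33) = 0.11/0.5000 = 0.2200.

0.22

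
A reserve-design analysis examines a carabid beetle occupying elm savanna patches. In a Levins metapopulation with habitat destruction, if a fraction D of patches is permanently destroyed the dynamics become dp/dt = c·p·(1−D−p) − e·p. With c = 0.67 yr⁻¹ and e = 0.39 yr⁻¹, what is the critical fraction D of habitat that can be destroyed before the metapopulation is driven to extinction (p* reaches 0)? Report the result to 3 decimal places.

0.418

The nontrivial equilibrium is p* = (1−D) − e/c; extinction occurs when this hits zero.
So D_crit = 1 − e/c = 1 − 0.39/0.67 = 1 − 0.5821 = 0.4179.
Note this equals the original equilibrium occupancy — the Levins extinction-debt result.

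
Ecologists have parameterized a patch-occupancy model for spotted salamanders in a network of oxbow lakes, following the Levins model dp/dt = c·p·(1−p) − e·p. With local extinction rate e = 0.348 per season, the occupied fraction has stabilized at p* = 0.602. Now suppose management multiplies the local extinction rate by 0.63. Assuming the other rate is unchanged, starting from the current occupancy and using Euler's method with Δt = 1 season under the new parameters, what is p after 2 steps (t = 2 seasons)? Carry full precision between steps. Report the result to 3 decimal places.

Balance c(1−p*) = e gives c = e/(1 − 0.60200) = 0.348/0.39800 = 0.87437.
Starting from p₀ = 0.60200; update p ← p + (dp/dt)·Δt with the new parameters.
step 1: Δp = +0.07751, p = 0.67951
step 2: Δp = +0.04144, p = 0.72095

0.721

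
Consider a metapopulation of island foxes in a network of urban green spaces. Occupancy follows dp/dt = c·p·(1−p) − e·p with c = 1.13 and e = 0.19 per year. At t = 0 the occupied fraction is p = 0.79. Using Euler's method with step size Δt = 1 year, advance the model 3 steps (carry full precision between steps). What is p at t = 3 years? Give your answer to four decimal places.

Update rule: p ← p + [c·p·(1−p) − e·p]·Δt with Δt = 1.
p: 0.79000 → 0.82737  (Δp = +0.03737)
p: 0.82737 → 0.83157  (Δp = +0.00420)
p: 0.83157 → 0.83184  (Δp = +0.00027)

0.8318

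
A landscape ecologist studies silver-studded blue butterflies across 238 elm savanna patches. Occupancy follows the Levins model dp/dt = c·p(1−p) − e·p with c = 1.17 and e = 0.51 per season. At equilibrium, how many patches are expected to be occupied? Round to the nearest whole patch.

p* = 1 − e/c = 1 − 0.51/1.17 = 0.5641.
Expected occupied patches = N × p* = 238 × 0.5641 = 134.26 ≈ 134.

134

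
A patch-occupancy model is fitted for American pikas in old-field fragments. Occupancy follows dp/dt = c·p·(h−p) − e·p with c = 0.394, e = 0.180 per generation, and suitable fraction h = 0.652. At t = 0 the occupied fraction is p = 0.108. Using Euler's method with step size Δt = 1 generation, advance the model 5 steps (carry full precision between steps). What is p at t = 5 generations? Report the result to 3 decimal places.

Update rule: p ← p + [c·p·(h−p) − e·p]·Δt with Δt = 1.
step 1: Δp = +0.00371, p = 0.11171
step 2: Δp = +0.00367, p = 0.11538
step 3: Δp = +0.00363, p = 0.11901
step 4: Δp = +0.00357, p = 0.12258
step 5: Δp = +0.00350, p = 0.12608

0.126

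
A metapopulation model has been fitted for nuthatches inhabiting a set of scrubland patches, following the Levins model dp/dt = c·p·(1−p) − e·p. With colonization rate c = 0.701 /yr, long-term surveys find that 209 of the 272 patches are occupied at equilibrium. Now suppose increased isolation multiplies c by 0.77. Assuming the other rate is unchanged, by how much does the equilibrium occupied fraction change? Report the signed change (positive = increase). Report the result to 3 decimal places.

-0.069

Observed p* = 209/272 = 0.76838.
Balance c(1−p*) = e gives e = 0.701×(1 − 0.76838) = 0.16237.
New p* = 1 − e/c = 1 − 0.16237/0.53977 = 0.69919.
Δp* = 0.69919 − 0.76838 = -0.06919.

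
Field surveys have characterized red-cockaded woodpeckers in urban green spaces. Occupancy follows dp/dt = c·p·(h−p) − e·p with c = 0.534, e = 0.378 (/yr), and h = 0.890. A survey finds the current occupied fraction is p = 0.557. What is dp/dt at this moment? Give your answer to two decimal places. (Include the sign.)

-0.11

Colonization term: c·p·(h−p) = 0.534×0.557×0.3330 = 0.09905.
Extinction term: e·p = 0.21055.
dp/dt = 0.09905 − 0.21055 = -0.11150.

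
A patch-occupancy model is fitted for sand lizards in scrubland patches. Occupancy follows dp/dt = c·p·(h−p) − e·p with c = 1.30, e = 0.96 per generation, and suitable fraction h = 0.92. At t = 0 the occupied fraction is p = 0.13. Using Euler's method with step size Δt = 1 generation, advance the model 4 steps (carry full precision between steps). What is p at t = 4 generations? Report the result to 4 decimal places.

Update rule: p ← p + [c·p·(h−p) − e·p]·Δt with Δt = 1.
  1  |  dp/dt·Δt = +0.008710  |  p_1 = 0.138710
  2  |  dp/dt·Δt = +0.007723  |  p_2 = 0.146433
  3  |  dp/dt·Δt = +0.006683  |  p_3 = 0.153116
  4  |  dp/dt·Δt = +0.005658  |  p_4 = 0.158773

0.1588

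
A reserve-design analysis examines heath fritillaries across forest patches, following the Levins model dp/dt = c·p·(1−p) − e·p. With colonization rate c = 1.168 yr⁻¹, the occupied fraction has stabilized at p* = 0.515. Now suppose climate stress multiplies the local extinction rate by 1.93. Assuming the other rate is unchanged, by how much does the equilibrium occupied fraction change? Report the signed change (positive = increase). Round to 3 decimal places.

Balance c(1−p*) = e gives e = 1.168×(1 − 0.51500) = 0.56648.
New p* = 1 − e/c = 1 − 1.09331/1.16800 = 0.06395.
Δp* = 0.06395 − 0.51500 = -0.45105.

-0.451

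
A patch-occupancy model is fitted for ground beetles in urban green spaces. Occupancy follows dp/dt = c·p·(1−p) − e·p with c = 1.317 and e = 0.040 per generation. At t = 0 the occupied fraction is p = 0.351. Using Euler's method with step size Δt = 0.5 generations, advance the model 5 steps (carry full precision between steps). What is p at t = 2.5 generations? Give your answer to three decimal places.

0.932

Update rule: p ← p + [c·p·(1−p) − e·p]·Δt with Δt = 0.5.
p: 0.35100 → 0.49399  (Δp = +0.14299)
p: 0.49399 → 0.64871  (Δp = +0.15472)
p: 0.64871 → 0.78580  (Δp = +0.13709)
p: 0.78580 → 0.88092  (Δp = +0.09512)
p: 0.88092 → 0.93238  (Δp = +0.05146)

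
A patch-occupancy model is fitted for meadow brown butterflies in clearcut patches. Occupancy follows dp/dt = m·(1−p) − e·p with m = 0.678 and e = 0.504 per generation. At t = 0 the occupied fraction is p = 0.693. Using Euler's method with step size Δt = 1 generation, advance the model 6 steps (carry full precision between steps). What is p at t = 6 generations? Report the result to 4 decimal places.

0.5736

Update rule: p ← p + [m·(1−p) − e·p]·Δt with Δt = 1.
  1  |  dp/dt·Δt = -0.141126  |  p_1 = 0.551874
  2  |  dp/dt·Δt = +0.025685  |  p_2 = 0.577559
  3  |  dp/dt·Δt = -0.004675  |  p_3 = 0.572884
  4  |  dp/dt·Δt = +0.000851  |  p_4 = 0.573735
  5  |  dp/dt·Δt = -0.000155  |  p_5 = 0.573580
  6  |  dp/dt·Δt = +0.000028  |  p_6 = 0.573608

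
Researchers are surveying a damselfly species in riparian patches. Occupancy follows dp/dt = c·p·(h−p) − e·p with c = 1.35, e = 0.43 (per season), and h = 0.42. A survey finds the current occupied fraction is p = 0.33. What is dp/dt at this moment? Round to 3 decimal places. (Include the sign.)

Colonization term: c·p·(h−p) = 1.35×0.33×0.0900 = 0.04009.
Extinction term: e·p = 0.14190.
dp/dt = 0.04009 − 0.14190 = -0.10181.

-0.102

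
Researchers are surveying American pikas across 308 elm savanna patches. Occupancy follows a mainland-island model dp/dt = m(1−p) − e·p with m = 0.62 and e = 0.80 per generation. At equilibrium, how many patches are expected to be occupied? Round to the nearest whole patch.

p* = m/(m+e) = 0.62/1.4200 = 0.4366.
Expected occupied patches = N × p* = 308 × 0.4366 = 134.48 ≈ 134.

134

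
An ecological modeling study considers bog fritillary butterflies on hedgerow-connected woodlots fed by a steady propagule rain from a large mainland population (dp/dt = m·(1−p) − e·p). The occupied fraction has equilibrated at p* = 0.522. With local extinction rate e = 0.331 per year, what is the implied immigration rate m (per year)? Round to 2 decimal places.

0.36

At equilibrium m(1−p*) = e·p*, so m = e·p*/(1−p*).
m = 0.331 × 0.522 / 0.4780 = 0.1728/0.4780 = 0.3615.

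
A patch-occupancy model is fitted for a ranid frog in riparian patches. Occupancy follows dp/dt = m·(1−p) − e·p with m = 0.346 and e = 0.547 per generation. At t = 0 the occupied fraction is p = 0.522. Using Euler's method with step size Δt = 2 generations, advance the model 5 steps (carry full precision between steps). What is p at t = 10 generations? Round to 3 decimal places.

0.347

Update rule: p ← p + [m·(1−p) − e·p]·Δt with Δt = 2.
t = 2: p = 0.52200 + (-0.24029) = 0.28171
t = 4: p = 0.28171 + (+0.18887) = 0.47058
t = 6: p = 0.47058 + (-0.14845) = 0.32213
t = 8: p = 0.32213 + (+0.11668) = 0.43881
t = 10: p = 0.43881 + (-0.09171) = 0.34710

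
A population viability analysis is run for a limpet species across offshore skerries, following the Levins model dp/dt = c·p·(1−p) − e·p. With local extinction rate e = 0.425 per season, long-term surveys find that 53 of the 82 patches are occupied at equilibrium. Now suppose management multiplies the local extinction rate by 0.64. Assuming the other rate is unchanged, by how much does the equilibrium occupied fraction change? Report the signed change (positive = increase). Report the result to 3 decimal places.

0.127

Observed p* = 53/82 = 0.64634.
Balance c(1−p*) = e gives c = e/(1 − 0.64634) = 0.425/0.35366 = 1.20172.
New p* = 1 − e/c = 1 − 0.27200/1.20172 = 0.77366.
Δp* = 0.77366 − 0.64634 = +0.12732.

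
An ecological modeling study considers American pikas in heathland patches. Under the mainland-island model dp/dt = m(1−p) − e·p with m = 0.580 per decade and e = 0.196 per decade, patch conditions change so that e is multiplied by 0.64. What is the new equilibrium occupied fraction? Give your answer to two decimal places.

0.82

Before: p* = 0.580/(0.580+0.196) = 0.7474.
After: m = 0.58, e = 0.12544; p* = 0.58/0.7054 = 0.8222.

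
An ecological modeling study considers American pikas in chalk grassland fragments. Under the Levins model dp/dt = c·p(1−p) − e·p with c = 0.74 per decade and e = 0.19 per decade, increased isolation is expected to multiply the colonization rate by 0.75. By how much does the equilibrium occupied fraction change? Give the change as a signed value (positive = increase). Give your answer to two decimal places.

Before: p* = 1 − 0.19/0.74 = 0.7432.
After the change, c = 0.555, e = 0.19, so p* = 1 − 0.19/0.555 = 0.6577.
Δp* = 0.6577 − 0.7432 = -0.0856.

-0.09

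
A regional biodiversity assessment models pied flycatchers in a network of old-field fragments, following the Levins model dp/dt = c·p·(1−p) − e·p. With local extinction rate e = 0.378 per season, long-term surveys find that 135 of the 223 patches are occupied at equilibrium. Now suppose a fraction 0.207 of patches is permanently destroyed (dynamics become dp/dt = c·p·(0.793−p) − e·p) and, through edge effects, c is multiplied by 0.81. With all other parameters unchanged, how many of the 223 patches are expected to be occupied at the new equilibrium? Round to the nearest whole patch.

68

Observed p* = 135/223 = 0.60538.
Balance c(1−p*) = e gives c = e/(1 − 0.60538) = 0.378/0.39462 = 0.95788.
New p* = 0.793 − e/c = 0.793 − 0.37800/0.77588 = 0.30581.
Expected occupied = 223 × 0.30581 = 68.20 ≈ 68.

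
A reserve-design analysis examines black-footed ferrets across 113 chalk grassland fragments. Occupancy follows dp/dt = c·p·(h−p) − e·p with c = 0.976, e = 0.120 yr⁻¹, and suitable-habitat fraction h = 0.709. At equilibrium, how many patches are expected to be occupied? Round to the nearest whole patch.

66

p* = h − e/c = 0.709 − 0.1230 = 0.5860.
Expected occupied patches = N × p* = 113 × 0.5860 = 66.22 ≈ 66.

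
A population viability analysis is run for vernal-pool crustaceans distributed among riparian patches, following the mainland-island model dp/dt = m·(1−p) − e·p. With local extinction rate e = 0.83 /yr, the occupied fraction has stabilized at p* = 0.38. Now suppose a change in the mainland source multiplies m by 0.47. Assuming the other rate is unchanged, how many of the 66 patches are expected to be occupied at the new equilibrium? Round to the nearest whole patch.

15

Balance m(1−p*) = e·p* gives m = e·p*/(1−p*) = 0.83×0.38000/0.62000 = 0.50871.
New p* = m/(m+e) = 0.23909/(0.23909+0.83000) = 0.22364.
Expected occupied = 66 × 0.22364 = 14.76 ≈ 15.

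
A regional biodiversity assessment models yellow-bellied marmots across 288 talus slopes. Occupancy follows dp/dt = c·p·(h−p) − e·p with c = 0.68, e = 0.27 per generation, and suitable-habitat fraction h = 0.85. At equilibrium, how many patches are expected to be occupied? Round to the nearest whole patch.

130

p* = h − e/c = 0.85 − 0.3971 = 0.4529.
Expected occupied patches = N × p* = 288 × 0.4529 = 130.45 ≈ 130.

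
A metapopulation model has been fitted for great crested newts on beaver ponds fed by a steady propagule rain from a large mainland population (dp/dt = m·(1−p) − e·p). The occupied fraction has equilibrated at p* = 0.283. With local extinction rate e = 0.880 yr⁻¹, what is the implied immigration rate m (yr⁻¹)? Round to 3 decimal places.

At equilibrium m(1−p*) = e·p*, so m = e·p*/(1−p*).
m = 0.880 × 0.283 / 0.7170 = 0.2490/0.7170 = 0.3473.

0.347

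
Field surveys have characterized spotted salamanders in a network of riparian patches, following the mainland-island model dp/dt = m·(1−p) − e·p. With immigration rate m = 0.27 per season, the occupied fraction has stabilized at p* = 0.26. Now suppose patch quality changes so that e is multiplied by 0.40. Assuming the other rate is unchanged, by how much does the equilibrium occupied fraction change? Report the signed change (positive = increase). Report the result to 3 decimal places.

0.208

Balance m(1−p*) = e·p* gives e = m(1−p*)/p* = 0.27×0.74000/0.26000 = 0.76846.
New p* = m/(m+e) = 0.27000/(0.27000+0.30738) = 0.46763.
Δp* = 0.46763 − 0.26000 = +0.20763.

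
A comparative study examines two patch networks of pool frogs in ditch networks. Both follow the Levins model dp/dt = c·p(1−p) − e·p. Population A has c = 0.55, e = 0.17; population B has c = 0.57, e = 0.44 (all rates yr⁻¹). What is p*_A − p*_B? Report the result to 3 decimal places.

0.463

A: p*_A = 1 − 0.17/0.55 = 0.6909.
B: p*_B = 1 − 0.44/0.57 = 0.2281.
p*_A − p*_B = 0.6909 − 0.2281 = 0.4628.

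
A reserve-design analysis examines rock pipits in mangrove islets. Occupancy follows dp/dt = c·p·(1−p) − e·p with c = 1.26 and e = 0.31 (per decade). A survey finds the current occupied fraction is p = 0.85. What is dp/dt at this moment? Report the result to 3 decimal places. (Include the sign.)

-0.103

Colonization term: c·p·(1−p) = 1.26×0.85×0.1500 = 0.16065.
Extinction term: e·p = 0.26350.
dp/dt = 0.16065 − 0.26350 = -0.10285.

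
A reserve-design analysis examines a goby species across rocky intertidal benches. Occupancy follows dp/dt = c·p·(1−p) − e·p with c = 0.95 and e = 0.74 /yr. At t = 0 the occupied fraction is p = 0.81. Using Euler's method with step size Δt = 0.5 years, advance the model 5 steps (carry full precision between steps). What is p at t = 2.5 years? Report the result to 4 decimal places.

0.3531

Update rule: p ← p + [c·p·(1−p) − e·p]·Δt with Δt = 0.5.
step 1: Δp = -0.22660, p = 0.58340
step 2: Δp = -0.10041, p = 0.48299
step 3: Δp = -0.06009, p = 0.42290
step 4: Δp = -0.04055, p = 0.38235
step 5: Δp = -0.02929, p = 0.35306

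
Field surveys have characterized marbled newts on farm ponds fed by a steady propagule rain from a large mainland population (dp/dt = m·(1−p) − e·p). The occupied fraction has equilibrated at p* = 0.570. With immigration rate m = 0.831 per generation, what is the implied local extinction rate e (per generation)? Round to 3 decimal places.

At equilibrium m(1−p*) = e·p*, so e = m(1−p*)/p*.
e = 0.831 × 0.4300 / 0.570 = 0.6269.

0.627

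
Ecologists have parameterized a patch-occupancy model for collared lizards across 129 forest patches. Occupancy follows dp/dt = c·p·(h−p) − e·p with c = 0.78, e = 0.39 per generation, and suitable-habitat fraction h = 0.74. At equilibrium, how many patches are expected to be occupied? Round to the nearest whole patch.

31

p* = h − e/c = 0.74 − 0.5000 = 0.2400.
Expected occupied patches = N × p* = 129 × 0.2400 = 30.96 ≈ 31.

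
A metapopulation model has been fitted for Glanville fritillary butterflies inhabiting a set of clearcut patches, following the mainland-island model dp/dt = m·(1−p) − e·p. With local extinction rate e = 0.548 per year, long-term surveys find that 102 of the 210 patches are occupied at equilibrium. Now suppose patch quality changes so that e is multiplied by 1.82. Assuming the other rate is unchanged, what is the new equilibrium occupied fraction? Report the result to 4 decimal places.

Observed p* = 102/210 = 0.48571.
Balance m(1−p*) = e·p* gives m = e·p*/(1−p*) = 0.548×0.48571/0.51429 = 0.51755.
New p* = m/(m+e) = 0.51755/(0.51755+0.99736) = 0.34164.

0.3416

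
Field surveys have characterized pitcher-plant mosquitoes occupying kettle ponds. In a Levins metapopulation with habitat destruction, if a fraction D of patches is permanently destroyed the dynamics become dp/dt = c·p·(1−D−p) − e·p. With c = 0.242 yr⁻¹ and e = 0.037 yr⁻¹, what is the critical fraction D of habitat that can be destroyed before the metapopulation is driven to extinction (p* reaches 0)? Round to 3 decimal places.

The nontrivial equilibrium is p* = (1−D) − e/c; extinction occurs when this hits zero.
So D_crit = 1 − e/c = 1 − 0.037/0.242 = 1 − 0.1529 = 0.8471.
This equals the undisturbed p*, a classic result of Lande's extension.

0.847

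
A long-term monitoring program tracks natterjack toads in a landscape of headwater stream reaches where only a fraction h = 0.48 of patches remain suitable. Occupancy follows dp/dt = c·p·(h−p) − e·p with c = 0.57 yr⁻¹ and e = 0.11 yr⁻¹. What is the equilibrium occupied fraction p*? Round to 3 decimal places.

Setting dp/dt = 0 and dividing by p* gives c·(h−p*) = e.
So p* = h − e/c = 0.48 − 0.11/0.57 = 0.48 − 0.1930 = 0.2870.

0.287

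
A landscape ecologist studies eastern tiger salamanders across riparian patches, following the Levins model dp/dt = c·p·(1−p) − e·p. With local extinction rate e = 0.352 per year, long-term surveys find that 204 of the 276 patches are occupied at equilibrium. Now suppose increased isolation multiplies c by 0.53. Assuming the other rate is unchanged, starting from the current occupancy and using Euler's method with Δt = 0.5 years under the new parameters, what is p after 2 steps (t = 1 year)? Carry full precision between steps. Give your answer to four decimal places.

Observed p* = 204/276 = 0.73913.
Balance c(1−p*) = e gives c = e/(1 − 0.73913) = 0.352/0.26087 = 1.34933.
Starting from p₀ = 0.73913; update p ← p + (dp/dt)·Δt with the new parameters.
p: 0.73913 → 0.67799  (Δp = -0.06114)
p: 0.67799 → 0.63673  (Δp = -0.04126)

0.6367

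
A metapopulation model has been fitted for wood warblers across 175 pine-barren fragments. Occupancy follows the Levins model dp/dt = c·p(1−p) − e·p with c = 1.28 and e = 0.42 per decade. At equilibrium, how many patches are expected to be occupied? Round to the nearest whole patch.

p* = 1 − e/c = 1 − 0.42/1.28 = 0.6719.
Expected occupied patches = N × p* = 175 × 0.6719 = 117.58 ≈ 118.

118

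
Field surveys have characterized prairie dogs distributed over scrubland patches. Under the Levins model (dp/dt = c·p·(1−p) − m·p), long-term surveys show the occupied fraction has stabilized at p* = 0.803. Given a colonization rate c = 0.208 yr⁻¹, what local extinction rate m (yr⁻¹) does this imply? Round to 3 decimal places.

0.041

At equilibrium c(1−p*) = m.
m = 0.208 × (1 − 0.803) = 0.208 × 0.1970 = 0.0410.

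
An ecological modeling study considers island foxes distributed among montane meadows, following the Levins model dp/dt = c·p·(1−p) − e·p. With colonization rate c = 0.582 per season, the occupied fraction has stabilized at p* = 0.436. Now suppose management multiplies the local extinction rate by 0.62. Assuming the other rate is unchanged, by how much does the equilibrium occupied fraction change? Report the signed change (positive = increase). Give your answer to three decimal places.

Balance c(1−p*) = e gives e = 0.582×(1 − 0.43600) = 0.32825.
New p* = 1 − e/c = 1 − 0.20352/0.58200 = 0.65031.
Δp* = 0.65031 − 0.43600 = +0.21431.

0.214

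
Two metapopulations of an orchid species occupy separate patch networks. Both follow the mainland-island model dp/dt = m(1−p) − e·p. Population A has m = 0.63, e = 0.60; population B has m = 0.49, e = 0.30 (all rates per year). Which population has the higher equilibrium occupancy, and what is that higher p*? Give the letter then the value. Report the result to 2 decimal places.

B, 0.62

A: p*_A = m/(m+e) = 0.63/1.2300 = 0.5122.
B: p*_B = 0.49/0.7900 = 0.6203.
B is higher at 0.6203.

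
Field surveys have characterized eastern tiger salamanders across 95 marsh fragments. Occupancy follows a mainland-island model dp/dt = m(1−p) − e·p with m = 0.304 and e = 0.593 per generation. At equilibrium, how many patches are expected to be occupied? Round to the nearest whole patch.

p* = m/(m+e) = 0.304/0.8970 = 0.3389.
Expected occupied patches = N × p* = 95 × 0.3389 = 32.20 ≈ 32.

32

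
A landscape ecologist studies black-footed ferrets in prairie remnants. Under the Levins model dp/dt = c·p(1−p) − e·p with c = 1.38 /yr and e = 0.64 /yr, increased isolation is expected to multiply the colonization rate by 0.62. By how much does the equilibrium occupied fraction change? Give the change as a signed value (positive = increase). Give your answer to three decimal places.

Before: p* = 1 − 0.64/1.38 = 0.5362.
After the change, c = 0.8556, e = 0.64, so p* = 1 − 0.64/0.8556 = 0.2520.
Δp* = 0.2520 − 0.5362 = -0.2842.

-0.284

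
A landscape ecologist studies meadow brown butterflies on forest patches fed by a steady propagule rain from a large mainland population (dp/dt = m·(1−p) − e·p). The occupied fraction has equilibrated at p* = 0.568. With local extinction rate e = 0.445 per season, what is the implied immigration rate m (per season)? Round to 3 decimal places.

0.585

At equilibrium m(1−p*) = e·p*, so m = e·p*/(1−p*).
m = 0.445 × 0.568 / 0.4320 = 0.2528/0.4320 = 0.5851.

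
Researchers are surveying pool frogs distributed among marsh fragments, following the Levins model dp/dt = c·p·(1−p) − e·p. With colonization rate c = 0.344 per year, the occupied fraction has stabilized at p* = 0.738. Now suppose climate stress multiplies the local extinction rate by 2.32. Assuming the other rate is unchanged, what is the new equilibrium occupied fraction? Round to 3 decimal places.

0.392

Balance c(1−p*) = e gives e = 0.344×(1 − 0.73800) = 0.09013.
New p* = 1 − e/c = 1 − 0.20910/0.34400 = 0.39215.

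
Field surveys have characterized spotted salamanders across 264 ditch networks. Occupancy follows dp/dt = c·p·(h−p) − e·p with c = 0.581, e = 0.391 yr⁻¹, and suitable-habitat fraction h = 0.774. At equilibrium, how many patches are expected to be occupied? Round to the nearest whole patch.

p* = h − e/c = 0.774 − 0.6730 = 0.1010.
Expected occupied patches = N × p* = 264 × 0.1010 = 26.67 ≈ 27.

27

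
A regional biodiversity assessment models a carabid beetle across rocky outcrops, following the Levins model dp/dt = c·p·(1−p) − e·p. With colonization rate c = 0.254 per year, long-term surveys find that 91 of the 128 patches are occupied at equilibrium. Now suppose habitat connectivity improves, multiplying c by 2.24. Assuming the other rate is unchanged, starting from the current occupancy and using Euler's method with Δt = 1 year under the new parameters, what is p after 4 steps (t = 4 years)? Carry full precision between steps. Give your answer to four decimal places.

0.8561

Observed p* = 91/128 = 0.71094.
Balance c(1−p*) = e gives e = 0.254×(1 − 0.71094) = 0.07342.
Starting from p₀ = 0.71094; update p ← p + (dp/dt)·Δt with the new parameters.
  1  |  dp/dt·Δt = +0.064726  |  p_1 = 0.775663
  2  |  dp/dt·Δt = +0.042054  |  p_2 = 0.817717
  3  |  dp/dt·Δt = +0.024768  |  p_3 = 0.842486
  4  |  dp/dt·Δt = +0.013646  |  p_4 = 0.856132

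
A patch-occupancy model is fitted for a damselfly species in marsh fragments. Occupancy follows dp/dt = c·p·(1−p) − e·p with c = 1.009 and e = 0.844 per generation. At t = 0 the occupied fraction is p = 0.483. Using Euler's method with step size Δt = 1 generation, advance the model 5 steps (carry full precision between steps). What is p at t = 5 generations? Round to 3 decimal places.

Update rule: p ← p + [c·p·(1−p) − e·p]·Δt with Δt = 1.
p: 0.48300 → 0.32731  (Δp = -0.15569)
p: 0.32731 → 0.27322  (Δp = -0.05409)
p: 0.27322 → 0.24298  (Δp = -0.03024)
p: 0.24298 → 0.22350  (Δp = -0.01948)
p: 0.22350 → 0.20998  (Δp = -0.01352)

0.210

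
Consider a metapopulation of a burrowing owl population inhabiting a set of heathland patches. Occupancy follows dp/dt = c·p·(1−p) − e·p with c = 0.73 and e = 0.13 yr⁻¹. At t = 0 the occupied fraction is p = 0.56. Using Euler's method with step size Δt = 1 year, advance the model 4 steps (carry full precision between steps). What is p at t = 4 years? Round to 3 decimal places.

0.806

Update rule: p ← p + [c·p·(1−p) − e·p]·Δt with Δt = 1.
step 1: Δp = +0.10707, p = 0.66707
step 2: Δp = +0.07540, p = 0.74248
step 3: Δp = +0.04306, p = 0.78553
step 4: Δp = +0.02086, p = 0.80640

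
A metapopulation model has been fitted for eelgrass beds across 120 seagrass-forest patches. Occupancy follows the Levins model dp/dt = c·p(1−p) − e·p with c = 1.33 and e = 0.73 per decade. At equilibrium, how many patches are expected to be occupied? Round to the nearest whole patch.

54

p* = 1 − e/c = 1 − 0.73/1.33 = 0.4511.
Expected occupied patches = N × p* = 120 × 0.4511 = 54.14 ≈ 54.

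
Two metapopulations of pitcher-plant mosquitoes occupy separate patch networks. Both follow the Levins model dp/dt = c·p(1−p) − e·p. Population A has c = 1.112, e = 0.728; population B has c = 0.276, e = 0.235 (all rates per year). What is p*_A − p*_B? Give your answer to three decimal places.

0.197

A: p*_A = 1 − 0.728/1.112 = 0.3453.
B: p*_B = 1 − 0.235/0.276 = 0.1486.
p*_A − p*_B = 0.3453 − 0.1486 = 0.1968.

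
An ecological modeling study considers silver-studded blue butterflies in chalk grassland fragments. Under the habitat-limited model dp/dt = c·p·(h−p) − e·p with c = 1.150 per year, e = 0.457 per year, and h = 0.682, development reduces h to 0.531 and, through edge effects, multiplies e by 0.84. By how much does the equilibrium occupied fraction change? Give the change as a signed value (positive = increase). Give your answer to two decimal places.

Before: p* = h − e/c = 0.682 − 0.457/1.150 = 0.682 − 0.3974 = 0.2846.
After: c = 1.15, e = 0.38388, h = 0.531; p* = 0.531 − 0.38388/1.15 = 0.1972.
Δp* = 0.1972 − 0.2846 = -0.0874.

-0.09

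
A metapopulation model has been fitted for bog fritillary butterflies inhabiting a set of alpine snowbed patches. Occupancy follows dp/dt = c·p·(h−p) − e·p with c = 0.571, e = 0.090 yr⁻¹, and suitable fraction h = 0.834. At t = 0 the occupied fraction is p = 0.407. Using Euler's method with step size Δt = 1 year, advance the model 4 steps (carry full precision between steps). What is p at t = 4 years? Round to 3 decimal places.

0.605

Update rule: p ← p + [c·p·(h−p) − e·p]·Δt with Δt = 1.
p: 0.40700 → 0.46960  (Δp = +0.06260)
p: 0.46960 → 0.52505  (Δp = +0.05545)
p: 0.52505 → 0.57042  (Δp = +0.04537)
p: 0.57042 → 0.60493  (Δp = +0.03451)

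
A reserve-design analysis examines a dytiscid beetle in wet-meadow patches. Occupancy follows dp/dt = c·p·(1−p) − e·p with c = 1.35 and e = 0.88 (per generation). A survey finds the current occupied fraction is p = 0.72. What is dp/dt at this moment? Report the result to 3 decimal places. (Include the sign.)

-0.361

Colonization term: c·p·(1−p) = 1.35×0.72×0.2800 = 0.27216.
Extinction term: e·p = 0.63360.
dp/dt = 0.27216 − 0.63360 = -0.36144.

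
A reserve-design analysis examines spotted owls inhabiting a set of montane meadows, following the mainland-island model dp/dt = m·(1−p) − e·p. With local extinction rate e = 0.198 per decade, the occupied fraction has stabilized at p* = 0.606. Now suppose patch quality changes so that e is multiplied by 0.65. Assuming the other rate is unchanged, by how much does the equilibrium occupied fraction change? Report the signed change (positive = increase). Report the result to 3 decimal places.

0.097

Balance m(1−p*) = e·p* gives m = e·p*/(1−p*) = 0.198×0.60600/0.39400 = 0.30454.
New p* = m/(m+e) = 0.30454/(0.30454+0.12870) = 0.70294.
Δp* = 0.70294 − 0.60600 = +0.09694.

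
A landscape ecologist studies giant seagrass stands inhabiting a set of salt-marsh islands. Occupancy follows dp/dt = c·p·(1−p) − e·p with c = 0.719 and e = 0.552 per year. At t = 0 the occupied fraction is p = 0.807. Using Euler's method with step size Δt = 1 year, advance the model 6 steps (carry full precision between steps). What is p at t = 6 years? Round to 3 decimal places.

0.284

Update rule: p ← p + [c·p·(1−p) − e·p]·Δt with Δt = 1.
t = 1: p = 0.80700 + (-0.33348) = 0.47352
t = 2: p = 0.47352 + (-0.08214) = 0.39138
t = 3: p = 0.39138 + (-0.04478) = 0.34661
t = 4: p = 0.34661 + (-0.02849) = 0.31811
t = 5: p = 0.31811 + (-0.01963) = 0.29848
t = 6: p = 0.29848 + (-0.01421) = 0.28427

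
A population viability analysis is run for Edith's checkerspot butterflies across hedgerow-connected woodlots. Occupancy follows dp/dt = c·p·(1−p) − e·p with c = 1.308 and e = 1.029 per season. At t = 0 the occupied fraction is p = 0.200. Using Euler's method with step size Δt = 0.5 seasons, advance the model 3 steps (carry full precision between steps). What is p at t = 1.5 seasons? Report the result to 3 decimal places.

0.205

Update rule: p ← p + [c·p·(1−p) − e·p]·Δt with Δt = 0.5.
step 1: Δp = +0.00174, p = 0.20174
step 2: Δp = +0.00153, p = 0.20327
step 3: Δp = +0.00133, p = 0.20460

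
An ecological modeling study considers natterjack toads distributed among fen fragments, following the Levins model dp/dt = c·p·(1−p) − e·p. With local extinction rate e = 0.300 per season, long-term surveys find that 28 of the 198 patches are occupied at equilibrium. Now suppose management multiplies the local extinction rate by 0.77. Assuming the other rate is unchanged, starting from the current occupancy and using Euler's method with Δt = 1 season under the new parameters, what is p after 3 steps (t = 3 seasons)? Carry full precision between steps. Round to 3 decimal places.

Observed p* = 28/198 = 0.14141.
Balance c(1−p*) = e gives c = e/(1 − 0.14141) = 0.300/0.85859 = 0.34941.
Starting from p₀ = 0.14141; update p ← p + (dp/dt)·Δt with the new parameters.
step 1: Δp = +0.00976, p = 0.15117
step 2: Δp = +0.00992, p = 0.16109
step 3: Δp = +0.01001, p = 0.17109

0.171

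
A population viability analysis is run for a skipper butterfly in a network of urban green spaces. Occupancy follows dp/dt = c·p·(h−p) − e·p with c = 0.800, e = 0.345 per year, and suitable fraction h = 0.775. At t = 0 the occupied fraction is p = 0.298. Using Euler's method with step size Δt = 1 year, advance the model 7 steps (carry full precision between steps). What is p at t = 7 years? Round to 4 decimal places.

Update rule: p ← p + [c·p·(h−p) − e·p]·Δt with Δt = 1.
step 1: Δp = +0.01091, p = 0.30891
step 2: Δp = +0.00861, p = 0.31752
step 3: Δp = +0.00666, p = 0.32418
step 4: Δp = +0.00508, p = 0.32926
step 5: Δp = +0.00382, p = 0.33307
step 6: Δp = +0.00284, p = 0.33592
step 7: Δp = +0.00210, p = 0.33802

0.3380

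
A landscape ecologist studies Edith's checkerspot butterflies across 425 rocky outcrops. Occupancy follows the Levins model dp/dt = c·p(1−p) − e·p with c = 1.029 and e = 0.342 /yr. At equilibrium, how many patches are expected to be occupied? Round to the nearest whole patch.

p* = 1 − e/c = 1 − 0.342/1.029 = 0.6676.
Expected occupied patches = N × p* = 425 × 0.6676 = 283.75 ≈ 284.

284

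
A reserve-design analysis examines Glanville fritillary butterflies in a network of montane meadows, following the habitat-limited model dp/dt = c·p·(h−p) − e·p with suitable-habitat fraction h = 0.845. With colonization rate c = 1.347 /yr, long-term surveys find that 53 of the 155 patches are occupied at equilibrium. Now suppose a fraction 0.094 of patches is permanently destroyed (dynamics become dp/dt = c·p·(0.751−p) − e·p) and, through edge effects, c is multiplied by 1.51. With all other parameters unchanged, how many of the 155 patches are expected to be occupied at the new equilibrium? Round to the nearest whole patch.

Observed p* = 53/155 = 0.34194.
Balance c(h−p*) = e gives e = 1.347×(0.845 − 0.34194) = 0.67762.
New p* = 0.751 − e/c = 0.751 − 0.67762/2.03397 = 0.41785.
Expected occupied = 155 × 0.41785 = 64.77 ≈ 65.

65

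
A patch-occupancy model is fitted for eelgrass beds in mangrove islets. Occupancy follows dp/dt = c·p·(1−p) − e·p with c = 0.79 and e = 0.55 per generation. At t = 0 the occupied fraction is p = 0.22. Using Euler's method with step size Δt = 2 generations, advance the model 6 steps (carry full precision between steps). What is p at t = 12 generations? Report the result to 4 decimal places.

Update rule: p ← p + [c·p·(1−p) − e·p]·Δt with Δt = 2.
step 1: Δp = +0.02913, p = 0.24913
step 2: Δp = +0.02152, p = 0.27065
step 3: Δp = +0.01418, p = 0.28482
step 4: Δp = +0.00854, p = 0.29336
step 5: Δp = +0.00484, p = 0.29820
step 6: Δp = +0.00264, p = 0.30084

0.3008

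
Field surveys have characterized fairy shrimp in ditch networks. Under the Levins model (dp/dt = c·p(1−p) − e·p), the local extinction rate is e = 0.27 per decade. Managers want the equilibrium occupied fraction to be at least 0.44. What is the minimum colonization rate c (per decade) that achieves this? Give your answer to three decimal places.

0.482

p* = 1 − e/c ≥ 0.44 requires e/c ≤ 0.5600, i.e. c ≥ e/0.5600.
c_min = 0.27/0.5600 = 0.4821.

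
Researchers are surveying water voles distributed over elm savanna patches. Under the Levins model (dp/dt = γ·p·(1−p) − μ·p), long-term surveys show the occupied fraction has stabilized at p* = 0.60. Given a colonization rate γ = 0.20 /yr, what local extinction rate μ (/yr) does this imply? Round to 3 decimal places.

0.080

At equilibrium γ(1−p*) = μ.
μ = 0.20 × (1 − 0.60) = 0.20 × 0.4000 = 0.0800.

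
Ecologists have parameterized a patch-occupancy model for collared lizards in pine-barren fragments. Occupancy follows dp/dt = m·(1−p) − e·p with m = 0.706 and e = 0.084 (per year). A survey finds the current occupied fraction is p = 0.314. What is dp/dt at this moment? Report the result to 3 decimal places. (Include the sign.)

Colonization term: m·(1−p) = 0.706×0.6860 = 0.48432.
Extinction term: e·p = 0.02638.
dp/dt = 0.48432 − 0.02638 = 0.45794.

0.458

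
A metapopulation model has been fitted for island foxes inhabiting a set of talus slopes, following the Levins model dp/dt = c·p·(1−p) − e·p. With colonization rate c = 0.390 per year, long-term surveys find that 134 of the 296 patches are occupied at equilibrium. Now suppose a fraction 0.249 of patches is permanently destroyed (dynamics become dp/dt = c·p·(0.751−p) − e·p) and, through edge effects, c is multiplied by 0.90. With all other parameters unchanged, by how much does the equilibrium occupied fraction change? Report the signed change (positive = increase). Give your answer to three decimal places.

-0.310

Observed p* = 134/296 = 0.45270.
Balance c(1−p*) = e gives e = 0.390×(1 − 0.45270) = 0.21345.
New p* = 0.751 − e/c = 0.751 − 0.21345/0.35100 = 0.14288.
Δp* = 0.14288 − 0.45270 = -0.30982.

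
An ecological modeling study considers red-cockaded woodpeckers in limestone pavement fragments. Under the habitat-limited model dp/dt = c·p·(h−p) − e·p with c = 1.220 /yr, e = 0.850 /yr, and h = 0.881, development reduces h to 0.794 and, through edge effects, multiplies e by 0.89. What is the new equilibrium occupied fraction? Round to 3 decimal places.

Before: p* = h − e/c = 0.881 − 0.850/1.220 = 0.881 − 0.6967 = 0.1843.
After: c = 1.22, e = 0.7565, h = 0.794; p* = 0.794 − 0.7565/1.22 = 0.1739.

0.174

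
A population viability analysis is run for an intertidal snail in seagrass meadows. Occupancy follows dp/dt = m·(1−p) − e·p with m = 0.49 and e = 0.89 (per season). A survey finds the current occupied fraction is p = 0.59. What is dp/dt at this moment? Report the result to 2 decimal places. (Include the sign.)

-0.32

Colonization term: m·(1−p) = 0.49×0.4100 = 0.20090.
Extinction term: e·p = 0.52510.
dp/dt = 0.20090 − 0.52510 = -0.32420.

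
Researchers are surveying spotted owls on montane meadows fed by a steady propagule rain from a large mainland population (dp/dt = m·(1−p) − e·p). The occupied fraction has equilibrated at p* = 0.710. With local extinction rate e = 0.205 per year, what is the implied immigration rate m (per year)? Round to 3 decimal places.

0.502

At equilibrium m(1−p*) = e·p*, so m = e·p*/(1−p*).
m = 0.205 × 0.710 / 0.2900 = 0.1455/0.2900 = 0.5019.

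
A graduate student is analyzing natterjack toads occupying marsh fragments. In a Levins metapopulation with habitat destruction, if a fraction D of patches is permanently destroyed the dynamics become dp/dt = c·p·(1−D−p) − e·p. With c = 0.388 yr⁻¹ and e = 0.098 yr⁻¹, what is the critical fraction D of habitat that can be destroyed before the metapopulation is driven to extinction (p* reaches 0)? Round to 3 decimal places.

The nontrivial equilibrium is p* = (1−D) − e/c; extinction occurs when this hits zero.
So D_crit = 1 − e/c = 1 − 0.098/0.388 = 1 − 0.2526 = 0.7474.
This equals the undisturbed p*, a classic result of Lande's extension.

0.747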